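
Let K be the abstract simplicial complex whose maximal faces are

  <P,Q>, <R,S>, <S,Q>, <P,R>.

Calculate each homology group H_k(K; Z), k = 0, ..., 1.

H_0 = Z,  H_1 = Z.

K has 4 vertices, 4 edges.
rank ∂_0 = 0, rank ∂_1 = 3 ⇒ b_0 = 4 − 0 − 3 = 1; all invariant factors of ∂_1 are 1 so no torsion. So H_0 ≅ Z.
rank ∂_1 = 3, rank ∂_2 = 0 ⇒ b_1 = 4 − 3 − 0 = 1. So H_1 ≅ Z.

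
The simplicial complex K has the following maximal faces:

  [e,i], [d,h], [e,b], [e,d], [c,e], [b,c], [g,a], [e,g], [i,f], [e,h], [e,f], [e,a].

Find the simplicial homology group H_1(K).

H_1 ≅ Z^4.

Fix the vertex order a < b < c < d < e < f < g < h < i and write every simplex with vertices in increasing order. Then dim K = 1 and the simplices of K are:

  0-simplices (9): a, b, c, d, e, f, g, h, i
  1-simplices (12): ae, ag, bc, be, ce, de, dh, ef, eg, eh, ei, fi

so the chain groups are C_0 ≅ Z^9, C_1 ≅ Z^12.

Boundary ∂_1: C_1 → C_0 sends each edge [p,q] (with p < q) to q − p. For instance
  ∂be = e − b.
This gives a 9×12 integer matrix of rank 8; reducing to Smith normal form yields diagonal entries (1,1,1,1,1,1,1,1).

From H_k ≅ ker(∂_k) / im(∂_{k+1}) we obtain:

  H_1: rank ker ∂_1 − rank ∂_2 = (12 − 8) − 0 = 4, and there is no ∂_2, so H_1 = Z^4.

(K is a triangulation of a wedge of 4 circles.)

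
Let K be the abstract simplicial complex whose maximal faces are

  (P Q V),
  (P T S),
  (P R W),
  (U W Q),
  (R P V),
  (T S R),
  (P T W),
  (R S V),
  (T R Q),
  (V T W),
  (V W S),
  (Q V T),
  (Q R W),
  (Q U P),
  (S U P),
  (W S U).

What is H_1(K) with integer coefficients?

H_1 ≅ Z^2.

Order the vertices as P < Q < R < S < T < U < V < W. Listing each simplex with vertices in this order, K has dimension 2 with simplices:

  0-simplices (8): P, Q, R, S, T, U, V, W
  1-simplices (24): PQ, PR, PS, PT, PU, PV, PW, QR, QT, QU, QV, QW, RS, RT, RV, RW, ST, SU, SV, SW, TV, TW, UW, VW
  2-simplices (16): PQU, PQV, PRV, PRW, PST, PSU, PTW, QRT, QRW, QTV, QUW, RST, RSV, SUW, SVW, TVW

so the chain groups are C_0 ≅ Z^8, C_1 ≅ Z^24, C_2 ≅ Z^16.

∂_1: C_1 → C_0 is given by ∂[p,q] = [q] − [p]. For instance
  ∂TV = V − T.
This gives a 8×24 integer matrix of rank 7; reducing to Smith normal form yields diagonal entries (1,1,1,1,1,1,1).

∂_2: C_2 → C_1 sends each 2-simplex [p,q,r] to [q,r] − [p,r] + [p,q]. For instance
  ∂QRT = RT − QT + QR,
  ∂PRV = RV − PV + PR.
The resulting 24×16 matrix has rank 15, and its Smith normal form has invariant factors (1,1,1,1,1,1,1,1,1,1,1,1,1,1,1).

From H_k ≅ ker(∂_k) / im(∂_{k+1}) we obtain:

  H_1: rank ker ∂_1 − rank ∂_2 = (24 − 7) − 15 = 2, and the invariant factors of ∂_2 are all 1, so H_1 ≅ Z^2.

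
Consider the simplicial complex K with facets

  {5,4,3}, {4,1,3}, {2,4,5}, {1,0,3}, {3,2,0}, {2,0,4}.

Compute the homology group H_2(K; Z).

H_2 ≅ 0.

We work with the vertex ordering 0 < 1 < 2 < 3 < 4 < 5. The simplices of K, each written with vertices in increasing order, are:

  0-simplices (6): [0], [1], [2], [3], [4], [5]
  1-simplices (12): [0,1], [0,2], [0,3], [0,4], [1,3], [1,4], [2,3], [2,4], [2,5], [3,4], [3,5], [4,5]
  2-simplices (6): [0,1,3], [0,2,3], [0,2,4], [1,3,4], [2,4,5], [3,4,5]

so the chain groups are C_0 ≅ Z^6, C_1 ≅ Z^12, C_2 ≅ Z^6.

Boundary ∂_1: C_1 → C_0 sends each edge [p,q] (with p < q) to q − p. For instance
  ∂[1,3] = [3] − [1].
This gives a 6×12 integer matrix of rank 5; reducing to Smith normal form yields diagonal entries (1,1,1,1,1).

The boundary map ∂_2: C_2 → C_1 sends each 2-simplex [p,q,r] to [q,r] − [p,r] + [p,q]. For instance
  ∂[0,1,3] = [1,3] − [0,3] + [0,1],
  ∂[0,2,4] = [2,4] − [0,4] + [0,2].
As a 12×6 matrix over Z this has rank 6, with invariant factors (1,1,1,1,1,1).

Now H_k = ker ∂_k / im ∂_{k+1}, so:

  H_2: rank ker ∂_2 − rank ∂_3 = (6 − 6) − 0 = 0, and there is no ∂_3, so H_2 = 0.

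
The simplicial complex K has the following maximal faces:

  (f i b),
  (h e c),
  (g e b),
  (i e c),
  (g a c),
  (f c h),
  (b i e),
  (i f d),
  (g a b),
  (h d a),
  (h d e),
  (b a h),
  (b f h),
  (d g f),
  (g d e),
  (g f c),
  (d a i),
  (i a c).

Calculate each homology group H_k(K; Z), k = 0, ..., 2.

We work with the vertex ordering a < b < c < d < e < f < g < h < i. The simplices of K, each written with vertices in increasing order, are:

  0-simplices (9): a, b, c, d, e, f, g, h, i
  1-simplices (27): ab, ac, ad, ag, ah, ai, be, bf, bg, bh, bi, ce, cf, cg, ch, ci, de, df, dg, dh, di, eg, eh, ei, fg, fh, fi
  2-simplices (18): abg, abh, acg, aci, adh, adi, beg, bei, bfh, bfi, ceh, cei, cfg, cfh, deg, deh, dfg, dfi

Hence C_0 ≅ Z^9, C_1 ≅ Z^27, C_2 ≅ Z^18.

∂_1: C_1 → C_0 sends each edge [p,q] (with p < q) to q − p.
As a 9×27 matrix over Z this has rank 8, with invariant factors (1,1,1,1,1,1,1,1).

The boundary map ∂_2: C_2 → C_1 sends each 2-simplex [p,q,r] to [q,r] − [p,r] + [p,q]. For instance
  ∂dfg = fg − dg + df,
  ∂abh = bh − ah + ab.
This gives a 27×18 integer matrix of rank 17; reducing to Smith normal form yields diagonal entries (1,1,1,1,1,1,1,1,1,1,1,1,1,1,1,1,1).

From H_k ≅ ker(∂_k) / im(∂_{k+1}) we obtain:

  H_0: rank C_0 − rank ∂_1 = 9 − 8 = 1, and the invariant factors of ∂_1 are all 1, so H_0 ≅ Z.
  H_1: rank ker ∂_1 − rank ∂_2 = (27 − 8) − 17 = 2, and the invariant factors of ∂_2 are all 1, so H_1 ≅ Z^2.
  H_2: rank ker ∂_2 − rank ∂_3 = (18 − 17) − 0 = 1, and there is no ∂_3, so H_2 ≅ Z.

(K is a triangulation of the torus T^2.)

H_0 = Z,  H_1 = Z^2,  H_2 = Z.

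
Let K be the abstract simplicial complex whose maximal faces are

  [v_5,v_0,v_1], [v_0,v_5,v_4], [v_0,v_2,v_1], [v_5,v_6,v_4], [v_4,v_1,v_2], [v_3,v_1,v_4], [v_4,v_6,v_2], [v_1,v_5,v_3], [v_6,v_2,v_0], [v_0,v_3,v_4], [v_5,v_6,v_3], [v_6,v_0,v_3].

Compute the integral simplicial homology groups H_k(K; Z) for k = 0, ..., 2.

H_0 = Z,  H_1 = Z/2,  H_2 = 0.

We work with the vertex ordering v_0 < v_1 < v_2 < v_3 < v_4 < v_5 < v_6. The simplices of K, each written with vertices in increasing order, are:

  0-simplices (7): [v_0], [v_1], [v_2], [v_3], [v_4], [v_5], [v_6]
  1-simplices (18): (18 of them)
  2-simplices (12): (12 of them)

giving chain groups C_0 ≅ Z^7, C_1 ≅ Z^18, C_2 ≅ Z^12.

∂_1: C_1 → C_0 maps an edge to its endpoints' difference, ∂[p,q] = q − p.
As a 7×18 matrix over Z this has rank 6, with invariant factors (1,1,1,1,1,1).

∂_2: C_2 → C_1 sends each 2-simplex [p,q,r] to [q,r] − [p,r] + [p,q]. For instance
  ∂[v_0,v_3,v_6] = [v_3,v_6] − [v_0,v_6] + [v_0,v_3],
  ∂[v_0,v_2,v_6] = [v_2,v_6] − [v_0,v_6] + [v_0,v_2].
As a 18×12 matrix over Z this has rank 12, with invariant factors (1,1,1,1,1,1,1,1,1,1,1,2).

Reading off H_k = ker ∂_k / im ∂_{k+1}:

  H_0: rank C_0 − rank ∂_1 = 7 − 6 = 1, and the invariant factors of ∂_1 are all 1, so H_0 ≅ Z.
  H_1: rank ker ∂_1 − rank ∂_2 = (18 − 6) − 12 = 0, and ∂_2 has invariant factor 2 > 1, so H_1 ≅ Z/2.
  H_2: rank ker ∂_2 − rank ∂_3 = (12 − 12) − 0 = 0, and there is no ∂_3, so H_2 ≅ 0.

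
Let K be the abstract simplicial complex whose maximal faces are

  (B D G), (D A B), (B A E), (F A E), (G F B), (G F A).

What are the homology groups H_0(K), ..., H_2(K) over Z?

K has 6 vertices, 12 edges, 6 triangles.
rank ∂_0 = 0, rank ∂_1 = 5 ⇒ b_0 = 6 − 0 − 5 = 1; all invariant factors of ∂_1 are 1 so no torsion. So H_0 ≅ Z.
rank ∂_1 = 5, rank ∂_2 = 6 ⇒ b_1 = 12 − 5 − 6 = 1; all invariant factors of ∂_2 are 1 so no torsion. So H_1 ≅ Z.
rank ∂_2 = 6, rank ∂_3 = 0 ⇒ b_2 = 6 − 6 − 0 = 0. So H_2 ≅ 0.

H_0 = Z,  H_1 = Z,  H_2 = 0.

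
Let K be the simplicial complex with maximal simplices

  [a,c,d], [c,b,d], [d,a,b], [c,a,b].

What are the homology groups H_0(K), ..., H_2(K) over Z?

Take the total order a < b < c < d on the vertex set. Then K (dimension 2) consists of the simplices:

  0-simplices (4): a, b, c, d
  1-simplices (6): ab, ac, ad, bc, bd, cd
  2-simplices (4): abc, abd, acd, bcd

so the chain groups are C_0 ≅ Z^4, C_1 ≅ Z^6, C_2 ≅ Z^4.

∂_1: C_1 → C_0 maps an edge to its endpoints' difference, ∂[p,q] = q − p.
The resulting 4×6 matrix has rank 3, and its Smith normal form has invariant factors (1,1,1).

The boundary map ∂_2: C_2 → C_1 sends each 2-simplex [p,q,r] to [q,r] − [p,r] + [p,q]. For instance
  ∂acd = cd − ad + ac,
  ∂abd = bd − ad + ab.
The resulting 6×4 matrix has rank 3, and its Smith normal form has invariant factors (1,1,1).

From H_k ≅ ker(∂_k) / im(∂_{k+1}) we obtain:

  H_0: rank C_0 − rank ∂_1 = 4 − 3 = 1, and the invariant factors of ∂_1 are all 1, so H_0 ≅ Z.
  H_1: rank ker ∂_1 − rank ∂_2 = (6 − 3) − 3 = 0, and the invariant factors of ∂_2 are all 1, so H_1 ≅ 0.
  H_2: rank ker ∂_2 − rank ∂_3 = (4 − 3) − 0 = 1, and there is no ∂_3, so H_2 ≅ Z.

H_0 ≅ Z,  H_1 = 0,  H_2 ≅ Z.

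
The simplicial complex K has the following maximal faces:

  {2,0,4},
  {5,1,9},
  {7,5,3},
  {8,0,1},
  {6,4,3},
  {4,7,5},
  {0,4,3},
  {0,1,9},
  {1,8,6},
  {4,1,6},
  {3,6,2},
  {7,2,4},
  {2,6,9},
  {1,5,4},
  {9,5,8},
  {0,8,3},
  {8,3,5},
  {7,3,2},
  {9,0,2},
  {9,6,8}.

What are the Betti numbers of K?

b_0 = 1, b_1 = 1, b_2 = 0.

Take the total order 0 < 1 < 2 < 3 < 4 < 5 < 6 < 7 < 8 < 9 on the vertex set. Then K (dimension 2) consists of the simplices:

  0-simplices (10): [0], [1], [2], [3], [4], [5], [6], [7], [8], [9]
  1-simplices (30): (30 of them)
  2-simplices (20): (20 of them)

giving chain groups C_0 ≅ Z^10, C_1 ≅ Z^30, C_2 ≅ Z^20.

The boundary map ∂_1: C_1 → C_0 is given by ∂[p,q] = [q] − [p]. For instance
  ∂[0,2] = [2] − [0].
The resulting 10×30 matrix has rank 9, and its Smith normal form has invariant factors (1,1,1,1,1,1,1,1,1).

The boundary map ∂_2: C_2 → C_1 acts by ∂[p,q,r] = [q,r] − [p,r] + [p,q]. For instance
  ∂[2,3,6] = [3,6] − [2,6] + [2,3],
  ∂[2,4,7] = [4,7] − [2,7] + [2,4].
As a 30×20 matrix over Z this has rank 20, with invariant factors (1,1,1,1,1,1,1,1,1,1,1,1,1,1,1,1,1,1,1,2).

Computing H_k = (kernel of ∂_k) / (image of ∂_{k+1}):

  H_0: rank C_0 − rank ∂_1 = 10 − 9 = 1, and the invariant factors of ∂_1 are all 1, so H_0 = Z.
  H_1: rank ker ∂_1 − rank ∂_2 = (30 − 9) − 20 = 1, and ∂_2 has invariant factor 2 > 1, so H_1 = Z × Z/2.
  H_2: rank ker ∂_2 − rank ∂_3 = (20 − 20) − 0 = 0, and there is no ∂_3, so H_2 = 0.

Hence the Betti numbers are b_0 = 1, b_1 = 1, b_2 = 0.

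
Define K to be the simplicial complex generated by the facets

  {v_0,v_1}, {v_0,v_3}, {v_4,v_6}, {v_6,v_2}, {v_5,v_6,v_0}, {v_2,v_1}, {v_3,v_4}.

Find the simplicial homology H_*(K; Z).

H_0 ≅ Z,  H_1 ≅ Z^2,  H_2 = 0.

Order the vertices as v_0 < v_1 < v_2 < v_3 < v_4 < v_5 < v_6. Listing each simplex with vertices in this order, K has dimension 2 with simplices:

  0-simplices (7): [v_0], [v_1], [v_2], [v_3], [v_4], [v_5], [v_6]
  1-simplices (9): [v_0,v_1], [v_0,v_3], [v_0,v_5], [v_0,v_6], [v_1,v_2], [v_2,v_6], [v_3,v_4], [v_4,v_6], [v_5,v_6]
  2-simplices (1): [v_0,v_5,v_6]

so the chain groups are C_0 ≅ Z^7, C_1 ≅ Z^9, C_2 ≅ Z^1.

Boundary ∂_1: C_1 → C_0 maps an edge to its endpoints' difference, ∂[p,q] = q − p. For instance
  ∂[v_0,v_3] = [v_3] − [v_0].
The resulting 7×9 matrix has rank 6, and its Smith normal form has invariant factors (1,1,1,1,1,1).

The boundary map ∂_2: C_2 → C_1 maps a triangle to the signed sum of its edges. For instance
  ∂[v_0,v_5,v_6] = [v_5,v_6] − [v_0,v_6] + [v_0,v_5].
The resulting 9×1 matrix has rank 1, and its Smith normal form has invariant factors (1).

Now H_k = ker ∂_k / im ∂_{k+1}, so:

  H_0: rank C_0 − rank ∂_1 = 7 − 6 = 1, and the invariant factors of ∂_1 are all 1, so H_0 ≅ Z.
  H_1: rank ker ∂_1 − rank ∂_2 = (9 − 6) − 1 = 2, and the invariant factors of ∂_2 are all 1, so H_1 ≅ Z^2.
  H_2: rank ker ∂_2 − rank ∂_3 = (1 − 1) − 0 = 0, and there is no ∂_3, so H_2 ≅ 0.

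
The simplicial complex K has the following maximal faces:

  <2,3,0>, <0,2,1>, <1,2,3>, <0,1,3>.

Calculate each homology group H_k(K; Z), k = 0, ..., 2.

We work with the vertex ordering 0 < 1 < 2 < 3. The simplices of K, each written with vertices in increasing order, are:

  0-simplices (4): [0], [1], [2], [3]
  1-simplices (6): [0,1], [0,2], [0,3], [1,2], [1,3], [2,3]
  2-simplices (4): [0,1,2], [0,1,3], [0,2,3], [1,2,3]

giving chain groups C_0 ≅ Z^4, C_1 ≅ Z^6, C_2 ≅ Z^4.

Boundary ∂_1: C_1 → C_0 is given by ∂[p,q] = [q] − [p].
This gives a 4×6 integer matrix of rank 3; reducing to Smith normal form yields diagonal entries (1,1,1).

The boundary map ∂_2: C_2 → C_1 sends each 2-simplex [p,q,r] to [q,r] − [p,r] + [p,q]. For instance
  ∂[0,1,2] = [1,2] − [0,2] + [0,1],
  ∂[0,2,3] = [2,3] − [0,3] + [0,2].
As a 6×4 matrix over Z this has rank 3, with invariant factors (1,1,1).

Reading off H_k = ker ∂_k / im ∂_{k+1}:

  H_0: rank C_0 − rank ∂_1 = 4 − 3 = 1, and the invariant factors of ∂_1 are all 1, so H_0 = Z.
  H_1: rank ker ∂_1 − rank ∂_2 = (6 − 3) − 3 = 0, and the invariant factors of ∂_2 are all 1, so H_1 = 0.
  H_2: rank ker ∂_2 − rank ∂_3 = (4 − 3) − 0 = 1, and there is no ∂_3, so H_2 = Z.

H_0 ≅ Z,  H_1 = 0,  H_2 ≅ Z.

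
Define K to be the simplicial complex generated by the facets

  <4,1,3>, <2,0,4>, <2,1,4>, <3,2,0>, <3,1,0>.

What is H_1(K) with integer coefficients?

Fix the vertex order 0 < 1 < 2 < 3 < 4 and write every simplex with vertices in increasing order. Then dim K = 2 and the simplices of K are:

  0-simplices (5): [0], [1], [2], [3], [4]
  1-simplices (10): [0,1], [0,2], [0,3], [0,4], [1,2], [1,3], [1,4], [2,3], [2,4], [3,4]
  2-simplices (5): [0,1,3], [0,2,3], [0,2,4], [1,2,4], [1,3,4]

giving chain groups C_0 ≅ Z^5, C_1 ≅ Z^10, C_2 ≅ Z^5.

The boundary map ∂_1: C_1 → C_0 is given by ∂[p,q] = [q] − [p]. For instance
  ∂[1,4] = [4] − [1].
The resulting 5×10 matrix has rank 4, and its Smith normal form has invariant factors (1,1,1,1).

∂_2: C_2 → C_1 acts by ∂[p,q,r] = [q,r] − [p,r] + [p,q]. For instance
  ∂[1,2,4] = [2,4] − [1,4] + [1,2],
  ∂[0,2,3] = [2,3] − [0,3] + [0,2].
The resulting 10×5 matrix has rank 5, and its Smith normal form has invariant factors (1,1,1,1,1).

From H_k ≅ ker(∂_k) / im(∂_{k+1}) we obtain:

  H_1: rank ker ∂_1 − rank ∂_2 = (10 − 4) − 5 = 1, and the invariant factors of ∂_2 are all 1, so H_1 ≅ Z.

(K is a triangulation of the Möbius band.)

H_1 ≅ Z.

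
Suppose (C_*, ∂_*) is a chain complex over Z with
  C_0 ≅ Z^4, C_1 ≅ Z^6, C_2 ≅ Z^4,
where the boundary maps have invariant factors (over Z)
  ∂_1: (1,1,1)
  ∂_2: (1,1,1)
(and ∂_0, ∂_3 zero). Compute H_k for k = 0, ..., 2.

H_0 ≅ Z,  H_1 = 0,  H_2 ≅ Z.

H_0: b_0 = 4 − 0 − 3 = 1; torsion from ∂_1 factors > 1: none. So H_0 ≅ Z.
H_1: b_1 = 6 − 3 − 3 = 0; torsion from ∂_2 factors > 1: none. So H_1 ≅ 0.
H_2: b_2 = 4 − 3 − 0 = 1; torsion from ∂_3 factors > 1: none. So H_2 ≅ Z.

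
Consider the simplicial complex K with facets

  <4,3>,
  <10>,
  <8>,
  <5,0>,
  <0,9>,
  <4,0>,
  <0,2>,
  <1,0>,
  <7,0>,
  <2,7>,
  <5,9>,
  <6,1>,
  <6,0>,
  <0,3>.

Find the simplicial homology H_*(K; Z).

H_0 = Z^3,  H_1 = Z^4.

We work with the vertex ordering 0 < 1 < 2 < 3 < 4 < 5 < 6 < 7 < 8 < 9 < 10. The simplices of K, each written with vertices in increasing order, are:

  0-simplices (11): [0], [1], [2], [3], [4], [5], [6], [7], [8], [9], [10]
  1-simplices (12): [0,1], [0,2], [0,3], [0,4], [0,5], [0,6], [0,7], [0,9], [1,6], [2,7], [3,4], [5,9]

giving chain groups C_0 ≅ Z^11, C_1 ≅ Z^12.

∂_1: C_1 → C_0 maps an edge to its endpoints' difference, ∂[p,q] = q − p.
As a 11×12 matrix over Z this has rank 8, with invariant factors (1,1,1,1,1,1,1,1).

Reading off H_k = ker ∂_k / im ∂_{k+1}:

  H_0: rank C_0 − rank ∂_1 = 11 − 8 = 3, and the invariant factors of ∂_1 are all 1, so H_0 = Z^3.
  H_1: rank ker ∂_1 − rank ∂_2 = (12 − 8) − 0 = 4, and there is no ∂_2, so H_1 = Z^4.

(K is a triangulation of the disjoint union of a set of 2 points and a wedge of 4 circles.)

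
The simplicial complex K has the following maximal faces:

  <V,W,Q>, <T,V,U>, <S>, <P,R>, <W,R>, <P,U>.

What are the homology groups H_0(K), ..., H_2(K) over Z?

H_0 ≅ Z^2,  H_1 ≅ Z,  H_2 = 0.

Order the vertices as P < Q < R < S < T < U < V < W. Listing each simplex with vertices in this order, K has dimension 2 with simplices:

  0-simplices (8): P, Q, R, S, T, U, V, W
  1-simplices (9): PR, PU, QV, QW, RW, TU, TV, UV, VW
  2-simplices (2): QVW, TUV

giving chain groups C_0 ≅ Z^8, C_1 ≅ Z^9, C_2 ≅ Z^2.

Boundary ∂_1: C_1 → C_0 is given by ∂[p,q] = [q] − [p].
The 8×9 boundary matrix has rank 6 and Smith normal form diag(1,1,1,1,1,1).

Boundary ∂_2: C_2 → C_1 maps a triangle to the signed sum of its edges. For instance
  ∂QVW = VW − QW + QV,
  ∂TUV = UV − TV + TU.
This gives a 9×2 integer matrix of rank 2; reducing to Smith normal form yields diagonal entries (1,1).

Reading off H_k = ker ∂_k / im ∂_{k+1}:

  H_0: rank C_0 − rank ∂_1 = 8 − 6 = 2, and the invariant factors of ∂_1 are all 1, so H_0 = Z^2.
  H_1: rank ker ∂_1 − rank ∂_2 = (9 − 6) − 2 = 1, and the invariant factors of ∂_2 are all 1, so H_1 = Z.
  H_2: rank ker ∂_2 − rank ∂_3 = (2 − 2) − 0 = 0, and there is no ∂_3, so H_2 = 0.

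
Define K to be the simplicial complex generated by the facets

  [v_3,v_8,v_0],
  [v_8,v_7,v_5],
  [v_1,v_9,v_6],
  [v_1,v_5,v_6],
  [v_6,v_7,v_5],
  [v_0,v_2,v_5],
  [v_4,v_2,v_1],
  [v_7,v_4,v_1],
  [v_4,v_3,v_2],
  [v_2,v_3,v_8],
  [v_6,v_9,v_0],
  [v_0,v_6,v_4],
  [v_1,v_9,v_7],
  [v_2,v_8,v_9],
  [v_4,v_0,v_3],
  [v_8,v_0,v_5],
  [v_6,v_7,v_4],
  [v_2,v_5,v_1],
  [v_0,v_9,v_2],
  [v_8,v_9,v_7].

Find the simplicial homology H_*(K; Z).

H_0 ≅ Z,  H_1 ≅ Z ⊕ Z_2,  H_2 = 0.

Take the total order v_0 < v_1 < v_2 < v_3 < v_4 < v_5 < v_6 < v_7 < v_8 < v_9 on the vertex set. Then K (dimension 2) consists of the simplices:

  0-simplices (10): [v_0], [v_1], [v_2], [v_3], [v_4], [v_5], [v_6], [v_7], [v_8], [v_9]
  1-simplices (30): (30 of them)
  2-simplices (20): (20 of them)

giving chain groups C_0 ≅ Z^10, C_1 ≅ Z^30, C_2 ≅ Z^20.

Boundary ∂_1: C_1 → C_0 is given by ∂[p,q] = [q] − [p]. For instance
  ∂[v_1,v_5] = [v_5] − [v_1].
This gives a 10×30 integer matrix of rank 9; reducing to Smith normal form yields diagonal entries (1,1,1,1,1,1,1,1,1).

∂_2: C_2 → C_1 sends each 2-simplex [p,q,r] to [q,r] − [p,r] + [p,q]. For instance
  ∂[v_0,v_5,v_8] = [v_5,v_8] − [v_0,v_8] + [v_0,v_5],
  ∂[v_2,v_8,v_9] = [v_8,v_9] − [v_2,v_9] + [v_2,v_8].
The 30×20 boundary matrix has rank 20 and Smith normal form diag(1,1,1,1,1,1,1,1,1,1,1,1,1,1,1,1,1,1,1,2).

Reading off H_k = ker ∂_k / im ∂_{k+1}:

  H_0: rank C_0 − rank ∂_1 = 10 − 9 = 1, and the invariant factors of ∂_1 are all 1, so H_0 ≅ Z.
  H_1: rank ker ∂_1 − rank ∂_2 = (30 − 9) − 20 = 1, and ∂_2 has invariant factor 2 > 1, so H_1 ≅ Z ⊕ Z_2.
  H_2: rank ker ∂_2 − rank ∂_3 = (20 − 20) − 0 = 0, and there is no ∂_3, so H_2 ≅ 0.

(K is a triangulation of the Klein bottle.)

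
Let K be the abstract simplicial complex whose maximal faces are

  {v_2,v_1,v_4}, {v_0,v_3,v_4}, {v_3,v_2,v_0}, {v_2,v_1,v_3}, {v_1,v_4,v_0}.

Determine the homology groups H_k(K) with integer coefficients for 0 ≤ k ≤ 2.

H_0 ≅ Z,  H_1 ≅ Z,  H_2 = 0.

Order the vertices as v_0 < v_1 < v_2 < v_3 < v_4. Listing each simplex with vertices in this order, K has dimension 2 with simplices:

  0-simplices (5): [v_0], [v_1], [v_2], [v_3], [v_4]
  1-simplices (10): [v_0,v_1], [v_0,v_2], [v_0,v_3], [v_0,v_4], [v_1,v_2], [v_1,v_3], [v_1,v_4], [v_2,v_3], [v_2,v_4], [v_3,v_4]
  2-simplices (5): [v_0,v_1,v_4], [v_0,v_2,v_3], [v_0,v_3,v_4], [v_1,v_2,v_3], [v_1,v_2,v_4]

Hence C_0 ≅ Z^5, C_1 ≅ Z^10, C_2 ≅ Z^5.

∂_1: C_1 → C_0 maps an edge to its endpoints' difference, ∂[p,q] = q − p. For instance
  ∂[v_1,v_2] = [v_2] − [v_1].
This gives a 5×10 integer matrix of rank 4; reducing to Smith normal form yields diagonal entries (1,1,1,1).

∂_2: C_2 → C_1 maps a triangle to the signed sum of its edges. For instance
  ∂[v_0,v_2,v_3] = [v_2,v_3] − [v_0,v_3] + [v_0,v_2],
  ∂[v_1,v_2,v_3] = [v_2,v_3] − [v_1,v_3] + [v_1,v_2].
This gives a 10×5 integer matrix of rank 5; reducing to Smith normal form yields diagonal entries (1,1,1,1,1).

From H_k ≅ ker(∂_k) / im(∂_{k+1}) we obtain:

  H_0: rank C_0 − rank ∂_1 = 5 − 4 = 1, and the invariant factors of ∂_1 are all 1, so H_0 = Z.
  H_1: rank ker ∂_1 − rank ∂_2 = (10 − 4) − 5 = 1, and the invariant factors of ∂_2 are all 1, so H_1 = Z.
  H_2: rank ker ∂_2 − rank ∂_3 = (5 − 5) − 0 = 0, and there is no ∂_3, so H_2 = 0.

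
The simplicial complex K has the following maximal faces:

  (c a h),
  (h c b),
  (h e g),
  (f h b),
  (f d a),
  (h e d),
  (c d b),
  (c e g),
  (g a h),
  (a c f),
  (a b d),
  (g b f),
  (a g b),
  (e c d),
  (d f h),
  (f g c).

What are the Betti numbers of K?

b_0 = 1, b_1 = 2, b_2 = 1.

Take the total order a < b < c < d < e < f < g < h on the vertex set. Then K (dimension 2) consists of the simplices:

  0-simplices (8): a, b, c, d, e, f, g, h
  1-simplices (24): ab, ac, ad, af, ag, ah, bc, bd, bf, bg, bh, cd, ce, cf, cg, ch, de, df, dh, eg, eh, fg, fh, gh
  2-simplices (16): abd, abg, acf, ach, adf, agh, bcd, bch, bfg, bfh, cde, ceg, cfg, deh, dfh, egh

giving chain groups C_0 ≅ Z^8, C_1 ≅ Z^24, C_2 ≅ Z^16.

∂_1: C_1 → C_0 maps an edge to its endpoints' difference, ∂[p,q] = q − p.
As a 8×24 matrix over Z this has rank 7, with invariant factors (1,1,1,1,1,1,1).

∂_2: C_2 → C_1 maps a triangle to the signed sum of its edges. For instance
  ∂dfh = fh − dh + df,
  ∂acf = cf − af + ac.
The resulting 24×16 matrix has rank 15, and its Smith normal form has invariant factors (1,1,1,1,1,1,1,1,1,1,1,1,1,1,1).

Now H_k = ker ∂_k / im ∂_{k+1}, so:

  H_0: rank C_0 − rank ∂_1 = 8 − 7 = 1, and the invariant factors of ∂_1 are all 1, so H_0 ≅ Z.
  H_1: rank ker ∂_1 − rank ∂_2 = (24 − 7) − 15 = 2, and the invariant factors of ∂_2 are all 1, so H_1 ≅ Z^2.
  H_2: rank ker ∂_2 − rank ∂_3 = (16 − 15) − 0 = 1, and there is no ∂_3, so H_2 ≅ Z.

Hence the Betti numbers are b_0 = 1, b_1 = 2, b_2 = 1.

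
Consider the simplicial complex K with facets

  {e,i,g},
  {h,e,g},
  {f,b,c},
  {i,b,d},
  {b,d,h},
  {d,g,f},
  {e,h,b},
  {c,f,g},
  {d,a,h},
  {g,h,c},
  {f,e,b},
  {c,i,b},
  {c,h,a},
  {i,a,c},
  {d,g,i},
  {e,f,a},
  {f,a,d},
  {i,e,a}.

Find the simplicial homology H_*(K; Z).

H_0 = Z,  H_1 = Z^2,  H_2 = Z.

We work with the vertex ordering a < b < c < d < e < f < g < h < i. The simplices of K, each written with vertices in increasing order, are:

  0-simplices (9): a, b, c, d, e, f, g, h, i
  1-simplices (27): ac, ad, ae, af, ah, ai, bc, bd, be, bf, bh, bi, cf, cg, ch, ci, df, dg, dh, di, ef, eg, eh, ei, fg, gh, gi
  2-simplices (18): ach, aci, adf, adh, aef, aei, bcf, bci, bdh, bdi, bef, beh, cfg, cgh, dfg, dgi, egh, egi

Hence C_0 ≅ Z^9, C_1 ≅ Z^27, C_2 ≅ Z^18.

The boundary map ∂_1: C_1 → C_0 sends each edge [p,q] (with p < q) to q − p. For instance
  ∂ef = f − e.
As a 9×27 matrix over Z this has rank 8, with invariant factors (1,1,1,1,1,1,1,1).

∂_2: C_2 → C_1 acts by ∂[p,q,r] = [q,r] − [p,r] + [p,q]. For instance
  ∂aci = ci − ai + ac,
  ∂bdh = dh − bh + bd.
The resulting 27×18 matrix has rank 17, and its Smith normal form has invariant factors (1,1,1,1,1,1,1,1,1,1,1,1,1,1,1,1,1).

From H_k ≅ ker(∂_k) / im(∂_{k+1}) we obtain:

  H_0: rank C_0 − rank ∂_1 = 9 − 8 = 1, and the invariant factors of ∂_1 are all 1, so H_0 ≅ Z.
  H_1: rank ker ∂_1 − rank ∂_2 = (27 − 8) − 17 = 2, and the invariant factors of ∂_2 are all 1, so H_1 ≅ Z^2.
  H_2: rank ker ∂_2 − rank ∂_3 = (18 − 17) − 0 = 1, and there is no ∂_3, so H_2 ≅ Z.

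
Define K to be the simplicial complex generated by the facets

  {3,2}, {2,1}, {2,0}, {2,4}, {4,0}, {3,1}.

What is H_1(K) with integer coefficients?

H_1 = Z^2.

Take the total order 0 < 1 < 2 < 3 < 4 on the vertex set. Then K (dimension 1) consists of the simplices:

  0-simplices (5): [0], [1], [2], [3], [4]
  1-simplices (6): [0,2], [0,4], [1,2], [1,3], [2,3], [2,4]

giving chain groups C_0 ≅ Z^5, C_1 ≅ Z^6.

∂_1: C_1 → C_0 is given by ∂[p,q] = [q] − [p].
The 5×6 boundary matrix has rank 4 and Smith normal form diag(1,1,1,1).

Reading off H_k = ker ∂_k / im ∂_{k+1}:

  H_1: rank ker ∂_1 − rank ∂_2 = (6 − 4) − 0 = 2, and there is no ∂_2, so H_1 = Z^2.

(K is a triangulation of a wedge of 2 circles.)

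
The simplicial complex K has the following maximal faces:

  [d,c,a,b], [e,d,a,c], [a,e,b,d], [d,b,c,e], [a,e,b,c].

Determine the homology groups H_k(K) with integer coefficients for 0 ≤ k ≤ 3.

Fix the vertex order a < b < c < d < e and write every simplex with vertices in increasing order. Then dim K = 3 and the simplices of K are:

  0-simplices (5): a, b, c, d, e
  1-simplices (10): ab, ac, ad, ae, bc, bd, be, cd, ce, de
  2-simplices (10): abc, abd, abe, acd, ace, ade, bcd, bce, bde, cde
  3-simplices (5): abcd, abce, abde, acde, bcde

Hence C_0 ≅ Z^5, C_1 ≅ Z^10, C_2 ≅ Z^10, C_3 ≅ Z^5.

The boundary map ∂_1: C_1 → C_0 sends each edge [p,q] (with p < q) to q − p.
The 5×10 boundary matrix has rank 4 and Smith normal form diag(1,1,1,1).

The boundary map ∂_2: C_2 → C_1 sends each 2-simplex [p,q,r] to [q,r] − [p,r] + [p,q]. For instance
  ∂bce = ce − be + bc,
  ∂abc = bc − ac + ab.
The resulting 10×10 matrix has rank 6, and its Smith normal form has invariant factors (1,1,1,1,1,1).

The boundary map ∂_3: C_3 → C_2 sends each 3-simplex σ to the alternating sum Σ_i (−1)^i (σ with its i-th vertex removed). For instance
  ∂abcd = bcd − acd + abd − abc,
  ∂abce = bce − ace + abe − abc.
As a 10×5 matrix over Z this has rank 4, with invariant factors (1,1,1,1).

Reading off H_k = ker ∂_k / im ∂_{k+1}:

  H_0: rank C_0 − rank ∂_1 = 5 − 4 = 1, and the invariant factors of ∂_1 are all 1, so H_0 ≅ Z.
  H_1: rank ker ∂_1 − rank ∂_2 = (10 − 4) − 6 = 0, and the invariant factors of ∂_2 are all 1, so H_1 ≅ 0.
  H_2: rank ker ∂_2 − rank ∂_3 = (10 − 6) − 4 = 0, and the invariant factors of ∂_3 are all 1, so H_2 ≅ 0.
  H_3: rank ker ∂_3 − rank ∂_4 = (5 − 4) − 0 = 1, and there is no ∂_4, so H_3 ≅ Z.

As a check, the Euler characteristic is 5 − 10 + 10 − 5 = 0, which agrees with 1 − 0 + 0 − 1 = 0.

H_0 = Z,  H_1 = 0,  H_2 = 0,  H_3 = Z.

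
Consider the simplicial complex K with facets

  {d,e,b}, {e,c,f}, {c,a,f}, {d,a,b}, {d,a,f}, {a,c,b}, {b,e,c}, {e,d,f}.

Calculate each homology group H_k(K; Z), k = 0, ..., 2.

H_0 = Z,  H_1 = 0,  H_2 = Z.

Order the vertices as a < b < c < d < e < f. Listing each simplex with vertices in this order, K has dimension 2 with simplices:

  0-simplices (6): a, b, c, d, e, f
  1-simplices (12): ab, ac, ad, af, bc, bd, be, ce, cf, de, df, ef
  2-simplices (8): abc, abd, acf, adf, bce, bde, cef, def

Hence C_0 ≅ Z^6, C_1 ≅ Z^12, C_2 ≅ Z^8.

∂_1: C_1 → C_0 sends each edge [p,q] (with p < q) to q − p. For instance
  ∂ce = e − c.
This gives a 6×12 integer matrix of rank 5; reducing to Smith normal form yields diagonal entries (1,1,1,1,1).

∂_2: C_2 → C_1 sends each 2-simplex [p,q,r] to [q,r] − [p,r] + [p,q]. For instance
  ∂abc = bc − ac + ab,
  ∂bde = de − be + bd.
The resulting 12×8 matrix has rank 7, and its Smith normal form has invariant factors (1,1,1,1,1,1,1).

Computing H_k = (kernel of ∂_k) / (image of ∂_{k+1}):

  H_0: rank C_0 − rank ∂_1 = 6 − 5 = 1, and the invariant factors of ∂_1 are all 1, so H_0 ≅ Z.
  H_1: rank ker ∂_1 − rank ∂_2 = (12 − 5) − 7 = 0, and the invariant factors of ∂_2 are all 1, so H_1 ≅ 0.
  H_2: rank ker ∂_2 − rank ∂_3 = (8 − 7) − 0 = 1, and there is no ∂_3, so H_2 ≅ Z.

As a check, the Euler characteristic is 6 − 12 + 8 = 2, which agrees with 1 − 0 + 1 = 2.
(K is a triangulation of the 2-sphere S^2.)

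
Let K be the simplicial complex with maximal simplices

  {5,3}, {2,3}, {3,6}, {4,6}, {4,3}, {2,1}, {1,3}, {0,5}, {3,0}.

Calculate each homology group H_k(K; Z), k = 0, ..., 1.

H_0 = Z,  H_1 = Z^3.

We work with the vertex ordering 0 < 1 < 2 < 3 < 4 < 5 < 6. The simplices of K, each written with vertices in increasing order, are:

  0-simplices (7): [0], [1], [2], [3], [4], [5], [6]
  1-simplices (9): [0,3], [0,5], [1,2], [1,3], [2,3], [3,4], [3,5], [3,6], [4,6]

giving chain groups C_0 ≅ Z^7, C_1 ≅ Z^9.

Boundary ∂_1: C_1 → C_0 is given by ∂[p,q] = [q] − [p]. For instance
  ∂[3,6] = [6] − [3].
As a 7×9 matrix over Z this has rank 6, with invariant factors (1,1,1,1,1,1).

Reading off H_k = ker ∂_k / im ∂_{k+1}:

  H_0: rank C_0 − rank ∂_1 = 7 − 6 = 1, and the invariant factors of ∂_1 are all 1, so H_0 ≅ Z.
  H_1: rank ker ∂_1 − rank ∂_2 = (9 − 6) − 0 = 3, and there is no ∂_2, so H_1 ≅ Z^3.

(K is a triangulation of a wedge of 3 circles.)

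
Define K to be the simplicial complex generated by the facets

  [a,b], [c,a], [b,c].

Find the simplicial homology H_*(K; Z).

Take the total order a < b < c on the vertex set. Then K (dimension 1) consists of the simplices:

  0-simplices (3): a, b, c
  1-simplices (3): ab, ac, bc

Hence C_0 ≅ Z^3, C_1 ≅ Z^3.

Boundary ∂_1: C_1 → C_0 sends each edge [p,q] (with p < q) to q − p. For instance
  ∂bc = c − b.
The 3×3 boundary matrix has rank 2 and Smith normal form diag(1,1).

Reading off H_k = ker ∂_k / im ∂_{k+1}:

  H_0: rank C_0 − rank ∂_1 = 3 − 2 = 1, and the invariant factors of ∂_1 are all 1, so H_0 = Z.
  H_1: rank ker ∂_1 − rank ∂_2 = (3 − 2) − 0 = 1, and there is no ∂_2, so H_1 = Z.

As a check, the Euler characteristic is 3 − 3 = 0, which agrees with 1 − 1 = 0.

H_0 ≅ Z,  H_1 ≅ Z.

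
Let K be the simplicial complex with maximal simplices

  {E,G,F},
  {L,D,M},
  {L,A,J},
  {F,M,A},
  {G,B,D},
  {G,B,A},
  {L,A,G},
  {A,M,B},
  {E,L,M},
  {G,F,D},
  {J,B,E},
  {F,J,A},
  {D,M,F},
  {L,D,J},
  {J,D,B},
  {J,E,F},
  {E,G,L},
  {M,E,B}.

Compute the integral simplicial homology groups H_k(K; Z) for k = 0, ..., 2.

Fix the vertex order A < B < D < E < F < G < J < L < M and write every simplex with vertices in increasing order. Then dim K = 2 and the simplices of K are:

  0-simplices (9): A, B, D, E, F, G, J, L, M
  1-simplices (27): AB, AF, AG, AJ, AL, AM, BD, BE, BG, BJ, BM, DF, DG, DJ, DL, DM, EF, EG, EJ, EL, EM, FG, FJ, FM, GL, JL, LM
  2-simplices (18): ABG, ABM, AFJ, AFM, AGL, AJL, BDG, BDJ, BEJ, BEM, DFG, DFM, DJL, DLM, EFG, EFJ, EGL, ELM

Hence C_0 ≅ Z^9, C_1 ≅ Z^27, C_2 ≅ Z^18.

Boundary ∂_1: C_1 → C_0 sends each edge [p,q] (with p < q) to q − p.
The resulting 9×27 matrix has rank 8, and its Smith normal form has invariant factors (1,1,1,1,1,1,1,1).

Boundary ∂_2: C_2 → C_1 sends each 2-simplex [p,q,r] to [q,r] − [p,r] + [p,q]. For instance
  ∂AFJ = FJ − AJ + AF,
  ∂AFM = FM − AM + AF.
This gives a 27×18 integer matrix of rank 17; reducing to Smith normal form yields diagonal entries (1,1,1,1,1,1,1,1,1,1,1,1,1,1,1,1,1).

Now H_k = ker ∂_k / im ∂_{k+1}, so:

  H_0: rank C_0 − rank ∂_1 = 9 − 8 = 1, and the invariant factors of ∂_1 are all 1, so H_0 = Z.
  H_1: rank ker ∂_1 − rank ∂_2 = (27 − 8) − 17 = 2, and the invariant factors of ∂_2 are all 1, so H_1 = Z^2.
  H_2: rank ker ∂_2 − rank ∂_3 = (18 − 17) − 0 = 1, and there is no ∂_3, so H_2 = Z.

H_0 ≅ Z,  H_1 ≅ Z^2,  H_2 ≅ Z.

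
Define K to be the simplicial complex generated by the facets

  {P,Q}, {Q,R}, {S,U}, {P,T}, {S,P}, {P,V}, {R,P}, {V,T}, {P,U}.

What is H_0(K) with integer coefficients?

H_0 ≅ Z.

Fix the vertex order P < Q < R < S < T < U < V and write every simplex with vertices in increasing order. Then dim K = 1 and the simplices of K are:

  0-simplices (7): P, Q, R, S, T, U, V
  1-simplices (9): PQ, PR, PS, PT, PU, PV, QR, SU, TV

Hence C_0 ≅ Z^7, C_1 ≅ Z^9.

The boundary map ∂_1: C_1 → C_0 sends each edge [p,q] (with p < q) to q − p. For instance
  ∂PU = U − P.
The resulting 7×9 matrix has rank 6, and its Smith normal form has invariant factors (1,1,1,1,1,1).

Reading off H_k = ker ∂_k / im ∂_{k+1}:

  H_0: rank C_0 − rank ∂_1 = 7 − 6 = 1, and the invariant factors of ∂_1 are all 1, so H_0 = Z.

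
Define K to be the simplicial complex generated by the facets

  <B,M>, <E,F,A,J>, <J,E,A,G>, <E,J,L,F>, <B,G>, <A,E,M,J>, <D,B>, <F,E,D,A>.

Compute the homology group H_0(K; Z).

Fix the vertex order A < B < D < E < F < G < J < L < M and write every simplex with vertices in increasing order. Then dim K = 3 and the simplices of K are:

  0-simplices (9): A, B, D, E, F, G, J, L, M
  1-simplices (21): AD, AE, AF, AG, AJ, AM, BD, BG, BM, DE, DF, EF, EG, EJ, EL, EM, FJ, FL, GJ, JL, JM
  2-simplices (16): ADE, ADF, AEF, AEG, AEJ, AEM, AFJ, AGJ, AJM, DEF, EFJ, EFL, EGJ, EJL, EJM, FJL
  3-simplices (5): ADEF, AEFJ, AEGJ, AEJM, EFJL

giving chain groups C_0 ≅ Z^9, C_1 ≅ Z^21, C_2 ≅ Z^16, C_3 ≅ Z^5.

Boundary ∂_1: C_1 → C_0 is given by ∂[p,q] = [q] − [p].
As a 9×21 matrix over Z this has rank 8, with invariant factors (1,1,1,1,1,1,1,1).

The boundary map ∂_2: C_2 → C_1 acts by ∂[p,q,r] = [q,r] − [p,r] + [p,q]. For instance
  ∂EGJ = GJ − EJ + EG,
  ∂AGJ = GJ − AJ + AG.
The resulting 21×16 matrix has rank 11, and its Smith normal form has invariant factors (1,1,1,1,1,1,1,1,1,1,1).

The boundary map ∂_3: C_3 → C_2 sends each 3-simplex σ to the alternating sum Σ_i (−1)^i (σ with its i-th vertex removed). For instance
  ∂AEFJ = EFJ − AFJ + AEJ − AEF,
  ∂AEJM = EJM − AJM + AEM − AEJ.
As a 16×5 matrix over Z this has rank 5, with invariant factors (1,1,1,1,1).

Now H_k = ker ∂_k / im ∂_{k+1}, so:

  H_0: rank C_0 − rank ∂_1 = 9 − 8 = 1, and the invariant factors of ∂_1 are all 1, so H_0 = Z.

H_0 = Z.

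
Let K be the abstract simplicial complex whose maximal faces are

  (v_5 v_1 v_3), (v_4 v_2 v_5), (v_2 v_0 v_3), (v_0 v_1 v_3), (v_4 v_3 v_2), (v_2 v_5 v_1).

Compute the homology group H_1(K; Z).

Order the vertices as v_0 < v_1 < v_2 < v_3 < v_4 < v_5. Listing each simplex with vertices in this order, K has dimension 2 with simplices:

  0-simplices (6): [v_0], [v_1], [v_2], [v_3], [v_4], [v_5]
  1-simplices (12): [v_0,v_1], [v_0,v_2], [v_0,v_3], [v_1,v_2], [v_1,v_3], [v_1,v_5], [v_2,v_3], [v_2,v_4], [v_2,v_5], [v_3,v_4], [v_3,v_5], [v_4,v_5]
  2-simplices (6): [v_0,v_1,v_3], [v_0,v_2,v_3], [v_1,v_2,v_5], [v_1,v_3,v_5], [v_2,v_3,v_4], [v_2,v_4,v_5]

so the chain groups are C_0 ≅ Z^6, C_1 ≅ Z^12, C_2 ≅ Z^6.

∂_1: C_1 → C_0 sends each edge [p,q] (with p < q) to q − p. For instance
  ∂[v_1,v_5] = [v_5] − [v_1].
The 6×12 boundary matrix has rank 5 and Smith normal form diag(1,1,1,1,1).

Boundary ∂_2: C_2 → C_1 sends each 2-simplex [p,q,r] to [q,r] − [p,r] + [p,q]. For instance
  ∂[v_2,v_4,v_5] = [v_4,v_5] − [v_2,v_5] + [v_2,v_4],
  ∂[v_0,v_1,v_3] = [v_1,v_3] − [v_0,v_3] + [v_0,v_1].
This gives a 12×6 integer matrix of rank 6; reducing to Smith normal form yields diagonal entries (1,1,1,1,1,1).

Computing H_k = (kernel of ∂_k) / (image of ∂_{k+1}):

  H_1: rank ker ∂_1 − rank ∂_2 = (12 − 5) − 6 = 1, and the invariant factors of ∂_2 are all 1, so H_1 ≅ Z.

(K is a triangulation of the cylinder S^1 x I.)

H_1 = Z.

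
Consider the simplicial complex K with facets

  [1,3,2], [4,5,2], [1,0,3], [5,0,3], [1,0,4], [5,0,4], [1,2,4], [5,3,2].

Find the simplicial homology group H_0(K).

Order the vertices as 0 < 1 < 2 < 3 < 4 < 5. Listing each simplex with vertices in this order, K has dimension 2 with simplices:

  0-simplices (6): [0], [1], [2], [3], [4], [5]
  1-simplices (12): [0,1], [0,3], [0,4], [0,5], [1,2], [1,3], [1,4], [2,3], [2,4], [2,5], [3,5], [4,5]
  2-simplices (8): [0,1,3], [0,1,4], [0,3,5], [0,4,5], [1,2,3], [1,2,4], [2,3,5], [2,4,5]

Hence C_0 ≅ Z^6, C_1 ≅ Z^12, C_2 ≅ Z^8.

Boundary ∂_1: C_1 → C_0 maps an edge to its endpoints' difference, ∂[p,q] = q − p. For instance
  ∂[2,5] = [5] − [2].
The 6×12 boundary matrix has rank 5 and Smith normal form diag(1,1,1,1,1).

Boundary ∂_2: C_2 → C_1 sends each 2-simplex [p,q,r] to [q,r] − [p,r] + [p,q]. For instance
  ∂[2,3,5] = [3,5] − [2,5] + [2,3],
  ∂[0,4,5] = [4,5] − [0,5] + [0,4].
The 12×8 boundary matrix has rank 7 and Smith normal form diag(1,1,1,1,1,1,1).

Computing H_k = (kernel of ∂_k) / (image of ∂_{k+1}):

  H_0: rank C_0 − rank ∂_1 = 6 − 5 = 1, and the invariant factors of ∂_1 are all 1, so H_0 = Z.

(K is a triangulation of the 2-sphere S^2.)

H_0 ≅ Z.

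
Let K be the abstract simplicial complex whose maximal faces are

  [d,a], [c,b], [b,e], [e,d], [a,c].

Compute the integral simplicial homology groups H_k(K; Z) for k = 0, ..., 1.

Fix the vertex order a < b < c < d < e and write every simplex with vertices in increasing order. Then dim K = 1 and the simplices of K are:

  0-simplices (5): a, b, c, d, e
  1-simplices (5): ac, ad, bc, be, de

giving chain groups C_0 ≅ Z^5, C_1 ≅ Z^5.

∂_1: C_1 → C_0 sends each edge [p,q] (with p < q) to q − p.
As a 5×5 matrix over Z this has rank 4, with invariant factors (1,1,1,1).

From H_k ≅ ker(∂_k) / im(∂_{k+1}) we obtain:

  H_0: rank C_0 − rank ∂_1 = 5 − 4 = 1, and the invariant factors of ∂_1 are all 1, so H_0 ≅ Z.
  H_1: rank ker ∂_1 − rank ∂_2 = (5 − 4) − 0 = 1, and there is no ∂_2, so H_1 ≅ Z.

(K is a triangulation of the circle S^1.)

H_0 = Z,  H_1 = Z.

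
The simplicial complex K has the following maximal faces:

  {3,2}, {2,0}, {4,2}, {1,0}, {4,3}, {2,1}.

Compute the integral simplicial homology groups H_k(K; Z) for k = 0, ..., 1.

Fix the vertex order 0 < 1 < 2 < 3 < 4 and write every simplex with vertices in increasing order. Then dim K = 1 and the simplices of K are:

  0-simplices (5): [0], [1], [2], [3], [4]
  1-simplices (6): [0,1], [0,2], [1,2], [2,3], [2,4], [3,4]

Hence C_0 ≅ Z^5, C_1 ≅ Z^6.

The boundary map ∂_1: C_1 → C_0 is given by ∂[p,q] = [q] − [p].
The 5×6 boundary matrix has rank 4 and Smith normal form diag(1,1,1,1).

Now H_k = ker ∂_k / im ∂_{k+1}, so:

  H_0: rank C_0 − rank ∂_1 = 5 − 4 = 1, and the invariant factors of ∂_1 are all 1, so H_0 = Z.
  H_1: rank ker ∂_1 − rank ∂_2 = (6 − 4) − 0 = 2, and there is no ∂_2, so H_1 = Z^2.

As a check, the Euler characteristic is 5 − 6 = -1, which agrees with 1 − 2 = -1.

H_0 ≅ Z,  H_1 ≅ Z^2.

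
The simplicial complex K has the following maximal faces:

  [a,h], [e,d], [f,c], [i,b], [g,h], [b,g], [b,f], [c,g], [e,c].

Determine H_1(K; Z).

H_1 = Z.

Take the total order a < b < c < d < e < f < g < h < i on the vertex set. Then K (dimension 1) consists of the simplices:

  0-simplices (9): a, b, c, d, e, f, g, h, i
  1-simplices (9): ah, bf, bg, bi, ce, cf, cg, de, gh

giving chain groups C_0 ≅ Z^9, C_1 ≅ Z^9.

∂_1: C_1 → C_0 is given by ∂[p,q] = [q] − [p]. For instance
  ∂ah = h − a.
The 9×9 boundary matrix has rank 8 and Smith normal form diag(1,1,1,1,1,1,1,1).

Computing H_k = (kernel of ∂_k) / (image of ∂_{k+1}):

  H_1: rank ker ∂_1 − rank ∂_2 = (9 − 8) − 0 = 1, and there is no ∂_2, so H_1 = Z.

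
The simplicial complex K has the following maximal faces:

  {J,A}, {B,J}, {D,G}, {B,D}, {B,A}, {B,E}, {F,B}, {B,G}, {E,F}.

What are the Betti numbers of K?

K has 7 vertices, 9 edges.
rank ∂_0 = 0, rank ∂_1 = 6 ⇒ b_0 = 7 − 0 − 6 = 1; all invariant factors of ∂_1 are 1 so no torsion. So H_0 ≅ Z.
rank ∂_1 = 6, rank ∂_2 = 0 ⇒ b_1 = 9 − 6 − 0 = 3. So H_1 ≅ Z^3.

b_0 = 1, b_1 = 3.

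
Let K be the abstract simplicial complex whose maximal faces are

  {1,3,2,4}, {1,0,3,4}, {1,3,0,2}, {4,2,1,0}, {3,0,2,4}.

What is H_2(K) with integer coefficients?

H_2 ≅ 0.

Take the total order 0 < 1 < 2 < 3 < 4 on the vertex set. Then K (dimension 3) consists of the simplices:

  0-simplices (5): [0], [1], [2], [3], [4]
  1-simplices (10): [0,1], [0,2], [0,3], [0,4], [1,2], [1,3], [1,4], [2,3], [2,4], [3,4]
  2-simplices (10): [0,1,2], [0,1,3], [0,1,4], [0,2,3], [0,2,4], [0,3,4], [1,2,3], [1,2,4], [1,3,4], [2,3,4]
  3-simplices (5): [0,1,2,3], [0,1,2,4], [0,1,3,4], [0,2,3,4], [1,2,3,4]

so the chain groups are C_0 ≅ Z^5, C_1 ≅ Z^10, C_2 ≅ Z^10, C_3 ≅ Z^5.

Boundary ∂_1: C_1 → C_0 is given by ∂[p,q] = [q] − [p]. For instance
  ∂[2,4] = [4] − [2].
As a 5×10 matrix over Z this has rank 4, with invariant factors (1,1,1,1).

The boundary map ∂_2: C_2 → C_1 maps a triangle to the signed sum of its edges. For instance
  ∂[0,3,4] = [3,4] − [0,4] + [0,3],
  ∂[1,2,4] = [2,4] − [1,4] + [1,2].
This gives a 10×10 integer matrix of rank 6; reducing to Smith normal form yields diagonal entries (1,1,1,1,1,1).

The boundary map ∂_3: C_3 → C_2 sends each 3-simplex σ to the alternating sum Σ_i (−1)^i (σ with its i-th vertex removed). For instance
  ∂[0,2,3,4] = [2,3,4] − [0,3,4] + [0,2,4] − [0,2,3],
  ∂[0,1,2,4] = [1,2,4] − [0,2,4] + [0,1,4] − [0,1,2].
This gives a 10×5 integer matrix of rank 4; reducing to Smith normal form yields diagonal entries (1,1,1,1).

Computing H_k = (kernel of ∂_k) / (image of ∂_{k+1}):

  H_2: rank ker ∂_2 − rank ∂_3 = (10 − 6) − 4 = 0, and the invariant factors of ∂_3 are all 1, so H_2 ≅ 0.

(K is a triangulation of the 3-sphere S^3.)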